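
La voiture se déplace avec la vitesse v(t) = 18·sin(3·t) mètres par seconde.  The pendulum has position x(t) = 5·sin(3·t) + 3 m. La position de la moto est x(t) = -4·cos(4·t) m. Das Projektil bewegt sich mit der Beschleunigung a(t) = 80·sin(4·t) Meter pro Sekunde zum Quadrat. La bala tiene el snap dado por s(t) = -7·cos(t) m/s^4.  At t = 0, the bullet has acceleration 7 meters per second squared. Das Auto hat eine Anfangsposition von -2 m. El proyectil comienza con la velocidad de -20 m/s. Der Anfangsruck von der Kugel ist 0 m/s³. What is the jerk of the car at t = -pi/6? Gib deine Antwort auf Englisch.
To solve this, we need to take 2 derivatives of our velocity equation v(t) = 18·sin(3·t). Differentiating velocity, we get acceleration: a(t) = 54·cos(3·t). Differentiating acceleration, we get jerk: j(t) = -162·sin(3·t). From the given jerk equation j(t) = -162·sin(3·t), we substitute t = -pi/6 to get j = 162.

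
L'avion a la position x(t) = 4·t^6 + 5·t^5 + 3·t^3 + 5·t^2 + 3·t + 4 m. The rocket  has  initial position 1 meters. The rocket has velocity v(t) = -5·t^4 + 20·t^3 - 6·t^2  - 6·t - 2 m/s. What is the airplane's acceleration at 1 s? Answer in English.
Starting from position x(t) = 4·t^6 + 5·t^5 + 3·t^3 + 5·t^2 + 3·t + 4, we take 2 derivatives. The derivative of position gives velocity: v(t) = 24·t^5 + 25·t^4 + 9·t^2 + 10·t + 3. Differentiating velocity, we get acceleration: a(t) = 120·t^4 + 100·t^3 + 18·t + 10. From the given acceleration equation a(t) = 120·t^4 + 100·t^3 + 18·t + 10, we substitute t = 1 to get a = 248.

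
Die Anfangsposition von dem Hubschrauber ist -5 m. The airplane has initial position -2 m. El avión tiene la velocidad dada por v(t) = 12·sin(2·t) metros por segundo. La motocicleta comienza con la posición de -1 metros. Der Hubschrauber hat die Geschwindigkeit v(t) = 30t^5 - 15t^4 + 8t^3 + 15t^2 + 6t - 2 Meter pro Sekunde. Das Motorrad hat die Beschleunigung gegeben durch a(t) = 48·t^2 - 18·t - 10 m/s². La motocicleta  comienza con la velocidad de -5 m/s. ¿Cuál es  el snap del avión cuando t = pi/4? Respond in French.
Nous devons dériver notre équation de la vitesse v(t) = 12·sin(2·t) 3 fois. En prenant d/dt de v(t), nous trouvons a(t) = 24·cos(2·t). La dérivée de l'accélération donne le jerk: j(t) = -48·sin(2·t). En dérivant le jerk, nous obtenons le snap: s(t) = -96·cos(2·t). Nous avons le snap s(t) = -96·cos(2·t). En substituant t = pi/4: s(pi/4) = 0.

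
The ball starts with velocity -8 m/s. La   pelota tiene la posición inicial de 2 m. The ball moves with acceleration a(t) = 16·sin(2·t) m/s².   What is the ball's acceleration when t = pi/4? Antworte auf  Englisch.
From the given acceleration equation a(t) = 16·sin(2·t), we substitute t = pi/4 to get a = 16.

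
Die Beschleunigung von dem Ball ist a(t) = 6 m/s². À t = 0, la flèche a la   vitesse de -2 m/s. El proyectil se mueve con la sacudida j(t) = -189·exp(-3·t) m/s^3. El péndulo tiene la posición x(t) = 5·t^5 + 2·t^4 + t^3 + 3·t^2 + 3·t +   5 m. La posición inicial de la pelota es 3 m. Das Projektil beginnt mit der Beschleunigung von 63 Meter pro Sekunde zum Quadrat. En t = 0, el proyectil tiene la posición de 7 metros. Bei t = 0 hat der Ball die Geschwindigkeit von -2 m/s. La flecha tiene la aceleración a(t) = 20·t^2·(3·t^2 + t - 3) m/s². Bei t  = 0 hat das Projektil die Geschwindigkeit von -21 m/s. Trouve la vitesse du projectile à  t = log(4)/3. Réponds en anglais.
Starting from jerk j(t) = -189·exp(-3·t), we take 2 antiderivatives. Taking ∫j(t)dt and applying a(0) = 63, we find a(t) = 63·exp(-3·t). Integrating acceleration and using the initial condition v(0) = -21, we get v(t) = -21·exp(-3·t). Using v(t) = -21·exp(-3·t) and substituting t = log(4)/3, we find v = -21/4.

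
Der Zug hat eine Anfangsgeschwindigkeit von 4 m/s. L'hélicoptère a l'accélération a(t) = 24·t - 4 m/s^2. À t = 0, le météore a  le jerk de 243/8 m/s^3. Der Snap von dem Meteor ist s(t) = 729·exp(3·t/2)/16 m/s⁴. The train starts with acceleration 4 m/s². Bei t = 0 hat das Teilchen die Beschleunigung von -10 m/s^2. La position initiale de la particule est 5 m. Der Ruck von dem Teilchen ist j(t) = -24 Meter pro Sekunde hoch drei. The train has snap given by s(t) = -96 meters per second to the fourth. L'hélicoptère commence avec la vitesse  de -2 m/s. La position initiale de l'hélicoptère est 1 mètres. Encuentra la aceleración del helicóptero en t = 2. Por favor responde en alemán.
Aus der Gleichung für die Beschleunigung a(t) = 24·t - 4, setzen wir t = 2 ein und erhalten a = 44.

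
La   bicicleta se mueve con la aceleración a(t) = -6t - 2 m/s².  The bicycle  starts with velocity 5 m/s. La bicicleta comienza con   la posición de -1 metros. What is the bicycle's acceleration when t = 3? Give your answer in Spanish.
Usando a(t) = -6·t - 2 y sustituyendo t = 3, encontramos a = -20.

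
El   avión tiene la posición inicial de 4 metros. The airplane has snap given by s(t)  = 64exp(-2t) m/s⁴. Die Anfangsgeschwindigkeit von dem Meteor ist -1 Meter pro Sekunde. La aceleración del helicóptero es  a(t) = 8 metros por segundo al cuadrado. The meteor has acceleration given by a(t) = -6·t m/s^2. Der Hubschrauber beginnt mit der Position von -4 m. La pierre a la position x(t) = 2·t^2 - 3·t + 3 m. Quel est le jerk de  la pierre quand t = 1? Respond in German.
Wir müssen unsere Gleichung für die Position x(t) = 2·t^2 - 3·t + 3 3-mal ableiten. Die Ableitung von der Position ergibt die Geschwindigkeit: v(t) = 4·t - 3. Mit d/dt von v(t) finden wir a(t) = 4. Durch Ableiten von der Beschleunigung erhalten wir den Ruck: j(t) = 0. Mit j(t) = 0 und Einsetzen von t = 1, finden wir j = 0.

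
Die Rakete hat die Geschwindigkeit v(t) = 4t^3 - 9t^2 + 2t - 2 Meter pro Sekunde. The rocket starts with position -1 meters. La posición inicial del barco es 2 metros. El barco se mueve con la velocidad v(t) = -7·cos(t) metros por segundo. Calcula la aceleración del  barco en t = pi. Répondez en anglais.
Starting from velocity v(t) = -7·cos(t), we take 1 derivative. Taking d/dt of v(t), we find a(t) = 7·sin(t). We have acceleration a(t) = 7·sin(t). Substituting t = pi: a(pi) = 0.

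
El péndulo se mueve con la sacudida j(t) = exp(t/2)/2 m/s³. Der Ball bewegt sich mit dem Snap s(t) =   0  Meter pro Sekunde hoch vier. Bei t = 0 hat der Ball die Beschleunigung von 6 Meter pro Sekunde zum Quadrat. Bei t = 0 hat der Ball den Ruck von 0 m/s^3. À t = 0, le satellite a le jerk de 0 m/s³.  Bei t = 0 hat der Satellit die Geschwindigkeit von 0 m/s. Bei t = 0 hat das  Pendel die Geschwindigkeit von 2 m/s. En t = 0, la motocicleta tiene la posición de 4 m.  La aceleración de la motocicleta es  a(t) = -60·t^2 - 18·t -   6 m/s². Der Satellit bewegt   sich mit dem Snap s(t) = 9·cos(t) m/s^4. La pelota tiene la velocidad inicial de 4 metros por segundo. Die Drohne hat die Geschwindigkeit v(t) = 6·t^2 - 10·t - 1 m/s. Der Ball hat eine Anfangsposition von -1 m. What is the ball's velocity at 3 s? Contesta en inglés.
We need to integrate our snap equation s(t) = 0 3 times. The integral of snap, with j(0) = 0, gives jerk: j(t) = 0. The antiderivative of jerk is acceleration. Using a(0) = 6, we get a(t) = 6. Taking ∫a(t)dt and applying v(0) = 4, we find v(t) = 6·t + 4. From the given velocity equation v(t) = 6·t + 4, we substitute t = 3 to get v = 22.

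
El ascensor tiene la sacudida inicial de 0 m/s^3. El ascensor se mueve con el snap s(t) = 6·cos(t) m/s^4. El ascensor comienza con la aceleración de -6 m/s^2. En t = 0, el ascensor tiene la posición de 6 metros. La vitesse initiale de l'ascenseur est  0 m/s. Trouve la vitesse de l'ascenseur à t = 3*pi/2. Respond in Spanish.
Para resolver esto, necesitamos tomar 3 antiderivadas de nuestra ecuación del snap s(t) = 6·cos(t). La antiderivada del snap, con j(0) = 0, da la sacudida: j(t) = 6·sin(t). Tomando ∫j(t)dt y aplicando a(0) = -6, encontramos a(t) = -6·cos(t). La antiderivada de la aceleración es la velocidad. Usando v(0) = 0, obtenemos v(t) = -6·sin(t). Usando v(t) = -6·sin(t) y sustituyendo t = 3*pi/2, encontramos v = 6.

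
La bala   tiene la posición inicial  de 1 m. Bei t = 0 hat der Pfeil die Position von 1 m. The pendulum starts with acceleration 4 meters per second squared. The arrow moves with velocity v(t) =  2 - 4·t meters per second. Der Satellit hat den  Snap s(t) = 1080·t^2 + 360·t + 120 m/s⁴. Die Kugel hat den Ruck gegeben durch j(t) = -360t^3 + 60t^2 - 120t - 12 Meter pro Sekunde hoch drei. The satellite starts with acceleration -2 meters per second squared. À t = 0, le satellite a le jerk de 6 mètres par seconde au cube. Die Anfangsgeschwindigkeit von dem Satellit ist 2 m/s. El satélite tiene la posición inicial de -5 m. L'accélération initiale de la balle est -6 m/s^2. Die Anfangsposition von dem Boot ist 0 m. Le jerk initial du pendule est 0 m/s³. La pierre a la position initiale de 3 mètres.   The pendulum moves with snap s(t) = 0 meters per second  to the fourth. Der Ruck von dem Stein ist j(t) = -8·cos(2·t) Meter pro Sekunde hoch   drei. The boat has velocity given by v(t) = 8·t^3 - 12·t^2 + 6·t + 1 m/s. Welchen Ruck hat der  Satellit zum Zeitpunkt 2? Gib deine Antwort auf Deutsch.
Wir müssen das Integral unserer Gleichung für den Snap s(t) = 1080·t^2 + 360·t + 120 1-mal finden. Durch Integration von dem Snap und Verwendung der Anfangsbedingung j(0) = 6, erhalten wir j(t) = 360·t^3 + 180·t^2 + 120·t + 6. Mit j(t) = 360·t^3 + 180·t^2 + 120·t + 6 und Einsetzen von t = 2, finden wir j = 3846.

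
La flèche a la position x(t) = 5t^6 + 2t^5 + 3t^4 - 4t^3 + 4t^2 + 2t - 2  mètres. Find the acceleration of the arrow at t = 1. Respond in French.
En partant de la position x(t) = 5·t^6 + 2·t^5 + 3·t^4 - 4·t^3 + 4·t^2 + 2·t - 2, nous prenons 2 dérivées. La dérivée de la position donne la vitesse: v(t) = 30·t^5 + 10·t^4 + 12·t^3 - 12·t^2 + 8·t + 2. En dérivant la vitesse, nous obtenons l'accélération: a(t) = 150·t^4 + 40·t^3 + 36·t^2 - 24·t + 8. En utilisant a(t) = 150·t^4 + 40·t^3 + 36·t^2 - 24·t + 8 et en substituant t = 1, nous trouvons a = 210.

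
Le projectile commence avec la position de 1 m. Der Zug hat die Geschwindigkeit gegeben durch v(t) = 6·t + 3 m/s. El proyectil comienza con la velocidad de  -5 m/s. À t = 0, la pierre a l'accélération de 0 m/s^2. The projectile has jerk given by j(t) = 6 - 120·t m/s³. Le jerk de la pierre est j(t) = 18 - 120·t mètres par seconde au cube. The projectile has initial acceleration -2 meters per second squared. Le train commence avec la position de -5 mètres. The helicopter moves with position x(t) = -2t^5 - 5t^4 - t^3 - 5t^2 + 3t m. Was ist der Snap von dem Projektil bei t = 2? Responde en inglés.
To solve this, we need to take 1 derivative of our jerk equation j(t) = 6 - 120·t. The derivative of jerk gives snap: s(t) = -120. We have snap s(t) = -120. Substituting t = 2: s(2) = -120.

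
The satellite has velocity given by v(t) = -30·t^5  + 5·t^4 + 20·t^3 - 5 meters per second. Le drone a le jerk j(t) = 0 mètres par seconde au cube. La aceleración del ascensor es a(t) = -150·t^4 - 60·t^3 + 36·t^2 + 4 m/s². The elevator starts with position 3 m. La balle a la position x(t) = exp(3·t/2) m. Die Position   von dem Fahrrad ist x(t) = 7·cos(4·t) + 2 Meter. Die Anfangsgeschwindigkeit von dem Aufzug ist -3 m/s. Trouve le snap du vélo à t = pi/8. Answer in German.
Um dies zu lösen, müssen wir 4 Ableitungen unserer Gleichung für die Position x(t) = 7·cos(4·t) + 2 nehmen. Durch Ableiten von der Position erhalten wir die Geschwindigkeit: v(t) = -28·sin(4·t). Mit d/dt von v(t) finden wir a(t) = -112·cos(4·t). Mit d/dt von a(t) finden wir j(t) = 448·sin(4·t). Mit d/dt von j(t) finden wir s(t) = 1792·cos(4·t). Aus der Gleichung für den Snap s(t) = 1792·cos(4·t), setzen wir t = pi/8 ein und erhalten s = 0.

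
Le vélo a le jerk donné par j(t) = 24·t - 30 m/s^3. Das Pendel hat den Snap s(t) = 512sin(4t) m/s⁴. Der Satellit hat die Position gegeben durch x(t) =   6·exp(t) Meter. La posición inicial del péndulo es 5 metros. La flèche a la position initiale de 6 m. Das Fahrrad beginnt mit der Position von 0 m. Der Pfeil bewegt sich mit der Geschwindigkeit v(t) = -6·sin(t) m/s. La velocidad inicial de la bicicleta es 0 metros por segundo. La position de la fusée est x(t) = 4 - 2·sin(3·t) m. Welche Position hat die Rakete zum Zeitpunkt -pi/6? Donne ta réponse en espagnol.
Tenemos la posición x(t) = 4 - 2·sin(3·t). Sustituyendo t = -pi/6: x(-pi/6) = 6.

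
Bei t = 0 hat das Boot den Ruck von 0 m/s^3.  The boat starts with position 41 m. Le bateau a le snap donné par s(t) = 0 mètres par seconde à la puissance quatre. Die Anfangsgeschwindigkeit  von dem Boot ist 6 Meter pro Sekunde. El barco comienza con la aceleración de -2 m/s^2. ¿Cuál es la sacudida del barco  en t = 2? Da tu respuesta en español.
Debemos encontrar la antiderivada de nuestra ecuación del snap s(t) = 0 1 vez. Integrando el snap y usando la condición inicial j(0) = 0, obtenemos j(t) = 0. Tenemos la sacudida j(t) = 0. Sustituyendo t = 2: j(2) = 0.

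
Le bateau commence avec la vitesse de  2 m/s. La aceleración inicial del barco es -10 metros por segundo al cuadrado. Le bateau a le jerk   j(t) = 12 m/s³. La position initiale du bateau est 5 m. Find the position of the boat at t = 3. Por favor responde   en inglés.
We need to integrate our jerk equation j(t) = 12 3 times. Finding the antiderivative of j(t) and using a(0) = -10: a(t) = 12·t - 10. Integrating acceleration and using the initial condition v(0) = 2, we get v(t) = 6·t^2 - 10·t + 2. Finding the integral of v(t) and using x(0) = 5: x(t) = 2·t^3 - 5·t^2 + 2·t + 5. We have position x(t) = 2·t^3 - 5·t^2 + 2·t + 5. Substituting t = 3: x(3) = 20.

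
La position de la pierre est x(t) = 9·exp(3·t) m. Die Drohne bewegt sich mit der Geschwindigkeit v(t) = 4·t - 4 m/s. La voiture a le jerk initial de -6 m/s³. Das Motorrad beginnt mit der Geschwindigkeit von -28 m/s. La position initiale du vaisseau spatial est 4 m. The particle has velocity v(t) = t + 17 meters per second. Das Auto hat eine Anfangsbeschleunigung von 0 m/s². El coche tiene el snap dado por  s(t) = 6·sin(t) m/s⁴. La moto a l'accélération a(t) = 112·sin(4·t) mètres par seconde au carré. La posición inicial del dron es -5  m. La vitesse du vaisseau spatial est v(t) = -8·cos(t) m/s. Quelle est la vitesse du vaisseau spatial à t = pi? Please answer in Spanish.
Tenemos la velocidad v(t) = -8·cos(t). Sustituyendo t = pi: v(pi) = 8.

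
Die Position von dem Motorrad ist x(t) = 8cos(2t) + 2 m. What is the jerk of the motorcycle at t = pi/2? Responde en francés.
Pour résoudre ceci, nous devons prendre 3 dérivées de notre équation de la position x(t) = 8·cos(2·t) + 2. En prenant d/dt de x(t), nous trouvons v(t) = -16·sin(2·t). La dérivée de la vitesse donne l'accélération: a(t) = -32·cos(2·t). En prenant d/dt de a(t), nous trouvons j(t) = 64·sin(2·t). Nous avons le jerk j(t) = 64·sin(2·t). En substituant t = pi/2: j(pi/2) = 0.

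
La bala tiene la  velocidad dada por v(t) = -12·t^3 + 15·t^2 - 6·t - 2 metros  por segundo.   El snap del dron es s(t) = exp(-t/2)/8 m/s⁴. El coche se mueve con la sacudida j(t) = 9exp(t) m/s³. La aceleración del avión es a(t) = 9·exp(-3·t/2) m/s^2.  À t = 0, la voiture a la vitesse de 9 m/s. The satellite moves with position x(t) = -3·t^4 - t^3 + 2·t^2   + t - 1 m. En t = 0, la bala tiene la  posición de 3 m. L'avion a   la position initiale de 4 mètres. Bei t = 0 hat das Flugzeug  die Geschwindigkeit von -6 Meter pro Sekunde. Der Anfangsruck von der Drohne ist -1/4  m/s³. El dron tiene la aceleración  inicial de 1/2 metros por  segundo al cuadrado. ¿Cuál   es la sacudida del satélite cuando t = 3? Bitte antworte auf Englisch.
To solve this, we need to take 3 derivatives of our position equation x(t) = -3·t^4 - t^3 + 2·t^2 + t - 1. Differentiating position, we get velocity: v(t) = -12·t^3 - 3·t^2 + 4·t + 1. The derivative of velocity gives acceleration: a(t) = -36·t^2 - 6·t + 4. Taking d/dt of a(t), we find j(t) = -72·t - 6. Using j(t) = -72·t - 6 and substituting t = 3, we find j = -222.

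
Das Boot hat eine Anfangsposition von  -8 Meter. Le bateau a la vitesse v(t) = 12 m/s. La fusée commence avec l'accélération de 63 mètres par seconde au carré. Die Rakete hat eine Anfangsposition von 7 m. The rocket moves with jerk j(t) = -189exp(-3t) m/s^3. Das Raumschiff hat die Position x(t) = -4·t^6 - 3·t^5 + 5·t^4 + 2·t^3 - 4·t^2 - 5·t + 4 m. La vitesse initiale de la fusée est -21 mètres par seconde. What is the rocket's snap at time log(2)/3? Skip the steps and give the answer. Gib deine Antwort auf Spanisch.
La respuesta es 567/2.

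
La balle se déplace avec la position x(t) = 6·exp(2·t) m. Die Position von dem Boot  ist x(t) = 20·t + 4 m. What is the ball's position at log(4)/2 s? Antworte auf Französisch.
Nous avons la position x(t) = 6·exp(2·t). En substituant t = log(4)/2: x(log(4)/2) = 24.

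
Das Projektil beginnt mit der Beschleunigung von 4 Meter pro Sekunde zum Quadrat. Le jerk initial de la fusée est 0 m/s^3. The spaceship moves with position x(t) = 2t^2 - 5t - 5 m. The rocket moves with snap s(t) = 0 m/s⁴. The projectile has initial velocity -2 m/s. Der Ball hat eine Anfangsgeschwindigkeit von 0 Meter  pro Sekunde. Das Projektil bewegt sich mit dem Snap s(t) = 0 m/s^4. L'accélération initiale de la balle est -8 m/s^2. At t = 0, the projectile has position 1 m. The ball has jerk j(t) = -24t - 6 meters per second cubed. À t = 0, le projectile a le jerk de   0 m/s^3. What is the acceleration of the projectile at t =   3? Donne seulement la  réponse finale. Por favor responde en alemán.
Die Beschleunigung bei t = 3 ist a = 4.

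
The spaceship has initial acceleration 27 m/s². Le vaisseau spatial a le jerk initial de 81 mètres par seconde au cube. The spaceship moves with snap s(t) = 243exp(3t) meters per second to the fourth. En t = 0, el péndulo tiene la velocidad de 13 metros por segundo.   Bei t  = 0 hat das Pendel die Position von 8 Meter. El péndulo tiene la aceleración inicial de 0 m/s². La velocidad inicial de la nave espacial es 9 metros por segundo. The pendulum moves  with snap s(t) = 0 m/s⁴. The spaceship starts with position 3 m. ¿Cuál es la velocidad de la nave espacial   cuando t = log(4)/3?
Debemos encontrar la antiderivada de nuestra ecuación del snap s(t) = 243·exp(3·t) 3 veces. La antiderivada del snap, con j(0) = 81, da la sacudida: j(t) = 81·exp(3·t). La antiderivada de la sacudida es la aceleración. Usando a(0) = 27, obtenemos a(t) = 27·exp(3·t). Integrando la aceleración y usando la condición inicial v(0) = 9, obtenemos v(t) = 9·exp(3·t). Tenemos la velocidad v(t) = 9·exp(3·t). Sustituyendo t = log(4)/3: v(log(4)/3) = 36.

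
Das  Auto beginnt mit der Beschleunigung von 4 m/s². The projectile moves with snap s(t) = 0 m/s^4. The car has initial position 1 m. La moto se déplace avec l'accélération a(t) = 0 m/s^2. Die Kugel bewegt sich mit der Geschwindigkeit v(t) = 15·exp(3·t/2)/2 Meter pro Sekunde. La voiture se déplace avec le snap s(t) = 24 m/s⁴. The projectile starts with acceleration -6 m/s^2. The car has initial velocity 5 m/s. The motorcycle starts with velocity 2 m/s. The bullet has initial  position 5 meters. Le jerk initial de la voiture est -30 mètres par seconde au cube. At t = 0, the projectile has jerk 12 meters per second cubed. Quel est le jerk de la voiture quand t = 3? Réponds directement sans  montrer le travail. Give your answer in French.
À t = 3, j = 42.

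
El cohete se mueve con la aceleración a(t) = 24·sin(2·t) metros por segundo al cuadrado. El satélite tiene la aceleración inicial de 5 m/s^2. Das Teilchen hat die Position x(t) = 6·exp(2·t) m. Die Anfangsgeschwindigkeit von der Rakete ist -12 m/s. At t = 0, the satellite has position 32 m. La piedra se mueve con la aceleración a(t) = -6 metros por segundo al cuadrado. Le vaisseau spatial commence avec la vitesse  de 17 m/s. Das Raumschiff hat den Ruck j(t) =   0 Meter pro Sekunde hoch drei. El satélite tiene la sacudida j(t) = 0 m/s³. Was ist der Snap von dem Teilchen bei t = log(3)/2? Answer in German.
Ausgehend von der Position x(t) = 6·exp(2·t), nehmen wir 4 Ableitungen. Mit d/dt von x(t) finden wir v(t) = 12·exp(2·t). Mit d/dt von v(t) finden wir a(t) = 24·exp(2·t). Mit d/dt von a(t) finden wir j(t) = 48·exp(2·t). Die Ableitung von dem Ruck ergibt den Snap: s(t) = 96·exp(2·t). Aus der Gleichung für den Snap s(t) = 96·exp(2·t), setzen wir t = log(3)/2 ein und erhalten s = 288.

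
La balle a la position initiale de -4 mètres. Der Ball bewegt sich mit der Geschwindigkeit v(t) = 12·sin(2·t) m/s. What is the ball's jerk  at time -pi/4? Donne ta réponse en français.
Pour résoudre ceci, nous devons prendre 2 dérivées de notre équation de la vitesse v(t) = 12·sin(2·t). En prenant d/dt de v(t), nous trouvons a(t) = 24·cos(2·t). En dérivant l'accélération, nous obtenons le jerk: j(t) = -48·sin(2·t). De l'équation du jerk j(t) = -48·sin(2·t), nous substituons t = -pi/4 pour obtenir j = 48.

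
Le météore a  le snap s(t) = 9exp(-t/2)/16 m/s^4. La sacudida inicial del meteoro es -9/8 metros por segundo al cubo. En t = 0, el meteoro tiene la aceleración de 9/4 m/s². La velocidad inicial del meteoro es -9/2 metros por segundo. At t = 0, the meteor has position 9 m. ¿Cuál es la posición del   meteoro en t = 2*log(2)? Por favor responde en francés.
Pour résoudre ceci, nous devons prendre 4 intégrales de notre équation du snap s(t) = 9·exp(-t/2)/16. En intégrant le snap et en utilisant la condition initiale j(0) = -9/8, nous obtenons j(t) = -9·exp(-t/2)/8. En intégrant le jerk et en utilisant la condition initiale a(0) = 9/4, nous obtenons a(t) = 9·exp(-t/2)/4. En prenant ∫a(t)dt et en appliquant v(0) = -9/2, nous trouvons v(t) = -9·exp(-t/2)/2. En prenant ∫v(t)dt et en appliquant x(0) = 9, nous trouvons x(t) = 9·exp(-t/2). Nous avons la position x(t) = 9·exp(-t/2). En substituant t = 2*log(2): x(2*log(2)) = 9/2.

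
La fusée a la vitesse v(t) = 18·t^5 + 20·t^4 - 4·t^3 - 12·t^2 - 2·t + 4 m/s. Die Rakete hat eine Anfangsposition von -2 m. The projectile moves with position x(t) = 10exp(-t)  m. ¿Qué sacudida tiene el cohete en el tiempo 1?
Para resolver esto, necesitamos tomar 2 derivadas de nuestra ecuación de la velocidad v(t) = 18·t^5 + 20·t^4 - 4·t^3 - 12·t^2 - 2·t + 4. La derivada de la velocidad da la aceleración: a(t) = 90·t^4 + 80·t^3 - 12·t^2 - 24·t - 2. La derivada de la aceleración da la sacudida: j(t) = 360·t^3 + 240·t^2 - 24·t - 24. De la ecuación de la sacudida j(t) = 360·t^3 + 240·t^2 - 24·t - 24, sustituimos t = 1 para obtener j = 552.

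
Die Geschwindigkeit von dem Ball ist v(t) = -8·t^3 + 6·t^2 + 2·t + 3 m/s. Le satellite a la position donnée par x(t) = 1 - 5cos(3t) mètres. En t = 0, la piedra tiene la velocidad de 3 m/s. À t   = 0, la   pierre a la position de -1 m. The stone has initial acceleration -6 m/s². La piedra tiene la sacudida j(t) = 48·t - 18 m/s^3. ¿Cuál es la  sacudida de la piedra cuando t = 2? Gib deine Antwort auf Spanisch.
Tenemos la sacudida j(t) = 48·t - 18. Sustituyendo t = 2: j(2) = 78.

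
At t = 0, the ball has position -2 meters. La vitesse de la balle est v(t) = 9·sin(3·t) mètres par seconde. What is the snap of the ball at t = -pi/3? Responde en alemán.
Um dies zu lösen, müssen wir 3 Ableitungen unserer Gleichung für die Geschwindigkeit v(t) = 9·sin(3·t) nehmen. Durch Ableiten von der Geschwindigkeit erhalten wir die Beschleunigung: a(t) = 27·cos(3·t). Die Ableitung von der Beschleunigung ergibt den Ruck: j(t) = -81·sin(3·t). Durch Ableiten von dem Ruck erhalten wir den Snap: s(t) = -243·cos(3·t). Wir haben den Snap s(t) = -243·cos(3·t). Durch Einsetzen von t = -pi/3: s(-pi/3) = 243.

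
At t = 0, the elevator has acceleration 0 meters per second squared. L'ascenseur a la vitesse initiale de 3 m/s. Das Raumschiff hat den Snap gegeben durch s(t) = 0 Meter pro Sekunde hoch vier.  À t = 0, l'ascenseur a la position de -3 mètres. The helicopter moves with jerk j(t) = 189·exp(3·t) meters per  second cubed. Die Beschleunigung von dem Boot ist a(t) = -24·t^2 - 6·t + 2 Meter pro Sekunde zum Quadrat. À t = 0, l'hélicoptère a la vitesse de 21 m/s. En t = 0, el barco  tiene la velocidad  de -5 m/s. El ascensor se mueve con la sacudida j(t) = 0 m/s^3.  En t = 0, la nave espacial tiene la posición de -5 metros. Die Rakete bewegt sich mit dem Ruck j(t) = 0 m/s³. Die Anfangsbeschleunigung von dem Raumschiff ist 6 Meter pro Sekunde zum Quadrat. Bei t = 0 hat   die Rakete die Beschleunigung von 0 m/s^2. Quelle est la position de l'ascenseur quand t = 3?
Nous devons trouver la primitive de notre équation du jerk j(t) = 0 3 fois. En prenant ∫j(t)dt et en appliquant a(0) = 0, nous trouvons a(t) = 0. L'intégrale de l'accélération, avec v(0) = 3, donne la vitesse: v(t) = 3. La primitive de la vitesse, avec x(0) = -3, donne la position: x(t) = 3·t - 3. De l'équation de la position x(t) = 3·t - 3, nous substituons t = 3 pour obtenir x = 6.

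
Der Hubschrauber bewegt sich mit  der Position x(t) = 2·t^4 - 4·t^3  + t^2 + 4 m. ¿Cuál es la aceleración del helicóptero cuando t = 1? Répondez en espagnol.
Debemos derivar nuestra ecuación de la posición x(t) = 2·t^4 - 4·t^3 + t^2 + 4 2 veces. Derivando la posición, obtenemos la velocidad: v(t) = 8·t^3 - 12·t^2 + 2·t. Derivando la velocidad, obtenemos la aceleración: a(t) = 24·t^2 - 24·t + 2. De la ecuación de la aceleración a(t) = 24·t^2 - 24·t + 2, sustituimos t = 1 para obtener a = 2.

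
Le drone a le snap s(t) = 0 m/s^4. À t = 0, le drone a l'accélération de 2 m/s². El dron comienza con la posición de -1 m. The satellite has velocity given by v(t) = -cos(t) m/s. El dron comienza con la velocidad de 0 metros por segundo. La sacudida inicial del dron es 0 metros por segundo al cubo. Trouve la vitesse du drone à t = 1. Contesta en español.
Debemos encontrar la antiderivada de nuestra ecuación del snap s(t) = 0 3 veces. Tomando ∫s(t)dt y aplicando j(0) = 0, encontramos j(t) = 0. La integral de la sacudida, con a(0) = 2, da la aceleración: a(t) = 2. Tomando ∫a(t)dt y aplicando v(0) = 0, encontramos v(t) = 2·t. Usando v(t) = 2·t y sustituyendo t = 1, encontramos v = 2.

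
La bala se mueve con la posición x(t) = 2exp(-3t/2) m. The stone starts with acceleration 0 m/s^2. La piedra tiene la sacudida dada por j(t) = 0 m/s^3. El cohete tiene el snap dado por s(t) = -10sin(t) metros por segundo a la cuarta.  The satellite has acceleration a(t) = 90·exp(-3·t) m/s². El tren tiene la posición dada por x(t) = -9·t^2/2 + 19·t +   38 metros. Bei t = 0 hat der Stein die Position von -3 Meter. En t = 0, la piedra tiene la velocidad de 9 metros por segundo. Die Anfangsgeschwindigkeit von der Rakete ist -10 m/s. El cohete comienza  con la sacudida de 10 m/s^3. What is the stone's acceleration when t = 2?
We need to integrate our jerk equation j(t) = 0 1 time. Finding the integral of j(t) and using a(0) = 0: a(t) = 0. From the given acceleration equation a(t) = 0, we substitute t = 2 to get a = 0.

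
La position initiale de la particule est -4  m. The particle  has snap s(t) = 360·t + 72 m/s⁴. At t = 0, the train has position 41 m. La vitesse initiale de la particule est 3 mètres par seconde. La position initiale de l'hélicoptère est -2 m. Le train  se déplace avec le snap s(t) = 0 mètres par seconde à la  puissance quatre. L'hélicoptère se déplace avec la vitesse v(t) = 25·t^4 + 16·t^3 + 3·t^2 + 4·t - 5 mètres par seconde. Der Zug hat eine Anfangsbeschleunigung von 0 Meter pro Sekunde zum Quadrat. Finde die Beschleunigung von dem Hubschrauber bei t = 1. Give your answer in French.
En partant de la vitesse v(t) = 25·t^4 + 16·t^3 + 3·t^2 + 4·t - 5, nous prenons 1 dérivée. La dérivée de la vitesse donne l'accélération: a(t) = 100·t^3 + 48·t^2 + 6·t + 4. En utilisant a(t) = 100·t^3 + 48·t^2 + 6·t + 4 et en substituant t = 1, nous trouvons a = 158.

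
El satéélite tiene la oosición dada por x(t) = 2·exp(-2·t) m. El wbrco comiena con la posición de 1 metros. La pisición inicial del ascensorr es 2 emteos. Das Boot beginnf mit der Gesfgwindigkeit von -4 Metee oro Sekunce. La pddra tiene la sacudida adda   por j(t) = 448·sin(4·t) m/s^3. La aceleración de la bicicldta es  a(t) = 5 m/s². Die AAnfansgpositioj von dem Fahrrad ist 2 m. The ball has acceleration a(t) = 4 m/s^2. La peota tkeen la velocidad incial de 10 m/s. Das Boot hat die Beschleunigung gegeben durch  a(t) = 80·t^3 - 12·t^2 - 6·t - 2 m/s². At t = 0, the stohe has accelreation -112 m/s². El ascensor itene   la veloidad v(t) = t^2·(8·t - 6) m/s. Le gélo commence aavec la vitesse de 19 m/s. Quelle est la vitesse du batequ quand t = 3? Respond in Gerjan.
Wir müssen unsere Gleichung für die Beschleunigung a(t) = 80·t^3 - 12·t^2 - 6·t - 2 1-mal integrieren. Die Stammfunktion von der Beschleunigung ist die Geschwindigkeit. Mit v(0) = -4 erhalten wir v(t) = 20·t^4 - 4·t^3 - 3·t^2 - 2·t - 4. Aus der Gleichung für die Geschwindigkeit v(t) = 20·t^4 - 4·t^3 - 3·t^2 - 2·t - 4, setzen wir t = 3 ein und erhalten v = 1475.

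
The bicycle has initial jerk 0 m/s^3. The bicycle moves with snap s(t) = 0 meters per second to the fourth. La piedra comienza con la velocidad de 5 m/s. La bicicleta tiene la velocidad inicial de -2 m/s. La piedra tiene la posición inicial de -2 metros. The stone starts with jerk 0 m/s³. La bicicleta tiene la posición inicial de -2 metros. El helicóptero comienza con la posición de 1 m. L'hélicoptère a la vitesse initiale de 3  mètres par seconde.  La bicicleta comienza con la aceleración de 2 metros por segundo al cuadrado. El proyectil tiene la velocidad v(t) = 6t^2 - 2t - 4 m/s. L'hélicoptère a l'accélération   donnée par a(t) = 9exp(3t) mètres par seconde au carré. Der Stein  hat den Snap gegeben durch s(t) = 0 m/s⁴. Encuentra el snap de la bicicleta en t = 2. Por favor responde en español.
Tenemos el snap s(t) = 0. Sustituyendo t = 2: s(2) = 0.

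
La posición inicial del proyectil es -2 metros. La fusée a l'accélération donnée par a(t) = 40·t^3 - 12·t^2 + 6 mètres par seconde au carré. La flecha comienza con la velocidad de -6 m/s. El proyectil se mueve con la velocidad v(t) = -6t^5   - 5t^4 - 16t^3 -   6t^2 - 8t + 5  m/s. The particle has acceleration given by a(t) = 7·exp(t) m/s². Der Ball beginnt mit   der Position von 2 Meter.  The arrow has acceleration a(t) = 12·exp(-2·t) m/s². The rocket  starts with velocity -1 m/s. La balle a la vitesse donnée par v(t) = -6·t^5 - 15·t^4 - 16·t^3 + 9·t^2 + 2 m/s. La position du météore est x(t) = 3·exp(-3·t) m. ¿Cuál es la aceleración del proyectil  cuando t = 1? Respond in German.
Wir müssen unsere Gleichung für die Geschwindigkeit v(t) = -6·t^5 - 5·t^4 - 16·t^3 - 6·t^2 - 8·t + 5 1-mal ableiten. Durch Ableiten von der Geschwindigkeit erhalten wir die Beschleunigung: a(t) = -30·t^4 - 20·t^3 - 48·t^2 - 12·t - 8. Aus der Gleichung für die Beschleunigung a(t) = -30·t^4 - 20·t^3 - 48·t^2 - 12·t - 8, setzen wir t = 1 ein und erhalten a = -118.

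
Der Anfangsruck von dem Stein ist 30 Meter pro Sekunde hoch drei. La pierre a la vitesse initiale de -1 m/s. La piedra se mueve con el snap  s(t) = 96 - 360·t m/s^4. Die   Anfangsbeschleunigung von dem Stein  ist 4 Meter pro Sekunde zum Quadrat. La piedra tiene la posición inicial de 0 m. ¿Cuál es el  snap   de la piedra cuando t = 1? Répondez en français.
Nous avons le snap s(t) = 96 - 360·t. En substituant t = 1: s(1) = -264.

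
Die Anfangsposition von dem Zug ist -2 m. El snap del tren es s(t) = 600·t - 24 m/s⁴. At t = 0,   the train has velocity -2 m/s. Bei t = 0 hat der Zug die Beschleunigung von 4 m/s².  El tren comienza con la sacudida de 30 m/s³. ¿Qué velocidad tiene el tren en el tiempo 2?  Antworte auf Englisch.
To find the answer, we compute 3 antiderivatives of s(t) = 600·t - 24. The integral of snap is jerk. Using j(0) = 30, we get j(t) = 300·t^2 - 24·t + 30. The integral of jerk, with a(0) = 4, gives acceleration: a(t) = 100·t^3 - 12·t^2 + 30·t + 4. Taking ∫a(t)dt and applying v(0) = -2, we find v(t) = 25·t^4 - 4·t^3 + 15·t^2 + 4·t - 2. Using v(t) = 25·t^4 - 4·t^3 + 15·t^2 + 4·t - 2 and substituting t = 2, we find v = 434.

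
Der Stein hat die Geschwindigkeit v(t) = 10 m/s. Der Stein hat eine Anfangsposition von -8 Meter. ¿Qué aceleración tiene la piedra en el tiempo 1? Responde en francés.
Pour résoudre ceci, nous devons prendre 1 dérivée de notre équation de la vitesse v(t) = 10. La dérivée de la vitesse donne l'accélération: a(t) = 0. Nous avons l'accélération a(t) = 0. En substituant t = 1: a(1) = 0.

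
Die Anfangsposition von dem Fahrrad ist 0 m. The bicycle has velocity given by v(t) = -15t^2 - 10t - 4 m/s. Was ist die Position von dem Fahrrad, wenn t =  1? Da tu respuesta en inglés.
Starting from velocity v(t) = -15·t^2 - 10·t - 4, we take 1 antiderivative. Finding the antiderivative of v(t) and using x(0) = 0: x(t) = -5·t^3 - 5·t^2 - 4·t. We have position x(t) = -5·t^3 - 5·t^2 - 4·t. Substituting t = 1: x(1) = -14.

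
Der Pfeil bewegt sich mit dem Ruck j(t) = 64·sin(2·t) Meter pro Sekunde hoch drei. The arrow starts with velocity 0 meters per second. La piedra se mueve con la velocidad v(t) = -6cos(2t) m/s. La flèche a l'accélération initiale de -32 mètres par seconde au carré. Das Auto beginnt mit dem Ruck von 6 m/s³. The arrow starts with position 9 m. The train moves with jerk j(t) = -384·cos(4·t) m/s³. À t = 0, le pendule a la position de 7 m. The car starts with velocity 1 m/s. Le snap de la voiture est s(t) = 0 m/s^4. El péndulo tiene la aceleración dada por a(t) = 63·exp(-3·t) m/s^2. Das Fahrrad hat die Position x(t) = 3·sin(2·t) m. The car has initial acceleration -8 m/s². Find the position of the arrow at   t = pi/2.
Starting from jerk j(t) = 64·sin(2·t), we take 3 integrals. The antiderivative of jerk, with a(0) = -32, gives acceleration: a(t) = -32·cos(2·t). Taking ∫a(t)dt and applying v(0) = 0, we find v(t) = -16·sin(2·t). The integral of velocity, with x(0) = 9, gives position: x(t) = 8·cos(2·t) + 1. We have position x(t) = 8·cos(2·t) + 1. Substituting t = pi/2: x(pi/2) = -7.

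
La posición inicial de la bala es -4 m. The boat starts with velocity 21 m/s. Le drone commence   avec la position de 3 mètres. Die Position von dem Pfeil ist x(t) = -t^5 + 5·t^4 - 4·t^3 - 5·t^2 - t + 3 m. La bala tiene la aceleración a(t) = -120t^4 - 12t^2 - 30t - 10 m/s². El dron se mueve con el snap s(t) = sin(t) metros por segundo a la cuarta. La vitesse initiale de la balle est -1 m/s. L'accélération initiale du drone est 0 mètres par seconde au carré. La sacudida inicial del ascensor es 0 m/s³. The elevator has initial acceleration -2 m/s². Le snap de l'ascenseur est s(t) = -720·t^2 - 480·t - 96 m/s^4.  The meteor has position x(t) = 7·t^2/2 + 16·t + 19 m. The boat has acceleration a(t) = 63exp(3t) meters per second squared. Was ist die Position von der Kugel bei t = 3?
Ausgehend von der Beschleunigung a(t) = -120·t^4 - 12·t^2 - 30·t - 10, nehmen wir 2 Integrale. Die Stammfunktion von der Beschleunigung ist die Geschwindigkeit. Mit v(0) = -1 erhalten wir v(t) = -24·t^5 - 4·t^3 - 15·t^2 - 10·t - 1. Das Integral von der Geschwindigkeit, mit x(0) = -4, ergibt die Position: x(t) = -4·t^6 - t^4 - 5·t^3 - 5·t^2 - t - 4. Mit x(t) = -4·t^6 - t^4 - 5·t^3 - 5·t^2 - t - 4 und Einsetzen von t = 3, finden wir x = -3184.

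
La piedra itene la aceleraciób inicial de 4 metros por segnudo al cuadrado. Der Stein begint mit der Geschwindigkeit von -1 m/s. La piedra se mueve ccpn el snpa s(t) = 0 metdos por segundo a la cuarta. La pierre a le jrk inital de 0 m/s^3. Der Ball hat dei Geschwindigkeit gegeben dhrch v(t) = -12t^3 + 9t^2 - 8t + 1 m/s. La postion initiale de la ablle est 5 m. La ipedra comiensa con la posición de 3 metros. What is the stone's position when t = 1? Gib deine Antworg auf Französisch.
Nous devons trouver l'intégrale de notre équation du snap s(t) = 0 4 fois. L'intégrale du snap est le jerk. En utilisant j(0) = 0, nous obtenons j(t) = 0. En intégrant le jerk et en utilisant la condition initiale a(0) = 4, nous obtenons a(t) = 4. En intégrant l'accélération et en utilisant la condition initiale v(0) = -1, nous obtenons v(t) = 4·t - 1. La primitive de la vitesse est la position. En utilisant x(0) = 3, nous obtenons x(t) = 2·t^2 - t + 3. De l'équation de la position x(t) = 2·t^2 - t + 3, nous substituons t = 1 pour obtenir x = 4.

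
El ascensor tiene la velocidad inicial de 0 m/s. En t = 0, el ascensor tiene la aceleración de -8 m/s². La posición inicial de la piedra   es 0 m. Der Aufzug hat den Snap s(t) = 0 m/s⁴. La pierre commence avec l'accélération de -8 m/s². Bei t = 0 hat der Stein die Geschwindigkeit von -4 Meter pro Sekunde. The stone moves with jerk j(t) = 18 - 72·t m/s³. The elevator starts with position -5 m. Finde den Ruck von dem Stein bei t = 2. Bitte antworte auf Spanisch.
De la ecuación de la sacudida j(t) = 18 - 72·t, sustituimos t = 2 para obtener j = -126.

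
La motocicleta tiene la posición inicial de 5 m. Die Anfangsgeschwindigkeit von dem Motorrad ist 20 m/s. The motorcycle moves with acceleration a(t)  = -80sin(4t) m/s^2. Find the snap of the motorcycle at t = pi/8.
To solve this, we need to take 2 derivatives of our acceleration equation a(t) = -80·sin(4·t). Differentiating acceleration, we get jerk: j(t) = -320·cos(4·t). The derivative of jerk gives snap: s(t) = 1280·sin(4·t). We have snap s(t) = 1280·sin(4·t). Substituting t = pi/8: s(pi/8) = 1280.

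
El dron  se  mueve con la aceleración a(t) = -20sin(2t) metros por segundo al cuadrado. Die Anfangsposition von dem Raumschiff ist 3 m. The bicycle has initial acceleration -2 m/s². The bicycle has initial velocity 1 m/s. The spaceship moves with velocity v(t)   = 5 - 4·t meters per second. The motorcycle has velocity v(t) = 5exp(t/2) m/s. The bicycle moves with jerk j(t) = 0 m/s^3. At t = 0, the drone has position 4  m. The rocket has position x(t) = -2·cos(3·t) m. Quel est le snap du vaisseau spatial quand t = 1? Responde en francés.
Pour résoudre ceci, nous devons prendre 3 dérivées de notre équation de la vitesse v(t) = 5 - 4·t. La dérivée de la vitesse donne l'accélération: a(t) = -4. En prenant d/dt de a(t), nous trouvons j(t) = 0. En dérivant le jerk, nous obtenons le snap: s(t) = 0. En utilisant s(t) = 0 et en substituant t = 1, nous trouvons s = 0.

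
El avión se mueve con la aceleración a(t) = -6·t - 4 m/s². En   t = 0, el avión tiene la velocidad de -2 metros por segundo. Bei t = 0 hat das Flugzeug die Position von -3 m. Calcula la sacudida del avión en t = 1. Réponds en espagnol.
Debemos derivar nuestra ecuación de la aceleración a(t) = -6·t - 4 1 vez. Tomando d/dt de a(t), encontramos j(t) = -6. Tenemos la sacudida j(t) = -6. Sustituyendo t = 1: j(1) = -6.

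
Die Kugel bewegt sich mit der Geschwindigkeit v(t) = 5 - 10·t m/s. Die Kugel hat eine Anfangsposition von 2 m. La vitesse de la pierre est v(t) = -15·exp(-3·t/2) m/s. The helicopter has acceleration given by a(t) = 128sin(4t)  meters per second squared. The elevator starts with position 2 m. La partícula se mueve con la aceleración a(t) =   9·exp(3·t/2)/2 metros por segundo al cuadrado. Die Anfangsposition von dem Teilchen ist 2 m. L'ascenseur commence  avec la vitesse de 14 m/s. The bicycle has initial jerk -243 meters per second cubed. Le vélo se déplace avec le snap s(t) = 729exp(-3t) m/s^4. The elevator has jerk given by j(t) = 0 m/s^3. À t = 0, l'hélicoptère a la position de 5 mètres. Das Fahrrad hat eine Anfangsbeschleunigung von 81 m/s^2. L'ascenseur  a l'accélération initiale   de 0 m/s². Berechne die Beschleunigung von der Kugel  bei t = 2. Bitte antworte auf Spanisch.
Debemos derivar nuestra ecuación de la velocidad v(t) = 5 - 10·t 1 vez. La derivada de la velocidad da la aceleración: a(t) = -10. Tenemos la aceleración a(t) = -10. Sustituyendo t = 2: a(2) = -10.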